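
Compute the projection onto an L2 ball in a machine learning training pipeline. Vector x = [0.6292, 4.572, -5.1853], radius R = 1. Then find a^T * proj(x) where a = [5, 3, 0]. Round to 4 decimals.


Step 1: Compute ||x|| (intermediates to 6 decimals).
||x|| = sqrt(0.6292^2 + 4.572^2 + (-5.1853)^2) = 6.941643
Step 2: Project.
Since ||x|| > R, scale = R/||x|| = 1/6.941643 = 0.144058, proj(x) = scale * x
proj(x) = [0.090641, 0.658633, -0.746984]
Step 3: Dot product.
a^T * proj(x) = 5*0.090641 + 3*0.658633 + 0*(-0.746984) = 2.4291


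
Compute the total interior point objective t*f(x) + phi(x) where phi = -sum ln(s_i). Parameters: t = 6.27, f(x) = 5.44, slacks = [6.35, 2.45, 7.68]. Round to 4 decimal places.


Step 1: Compute log-barrier.
ln values: [1.8485, 0.8961, 2.0386]
phi = -(1.8485 + 0.8961 + 2.0386) = -4.7832
Step 2: Compute augmented objective.
t*f(x) = 6.27*5.44 = 34.1088
Total = 34.1088 - 4.7832 = 29.3256


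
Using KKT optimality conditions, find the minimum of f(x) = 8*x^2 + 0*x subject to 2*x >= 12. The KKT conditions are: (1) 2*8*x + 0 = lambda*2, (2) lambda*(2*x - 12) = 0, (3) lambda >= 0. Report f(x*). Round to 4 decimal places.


Step 1: Try lambda = 0 (constraint inactive).
x_unc = 0/(2*8) = 0.0
Check: 2*0.0 = 0.0 < 12 -- violated!
Step 2: Constraint must be active: 2*x = 12
x* = 12/2 = 6.0
lambda = (2*8*6.0 + 0)/2 = 48.0
Step 3: Compute optimal value.
f(x*) = 8*6.0^2 + 0*6.0 = 288.0


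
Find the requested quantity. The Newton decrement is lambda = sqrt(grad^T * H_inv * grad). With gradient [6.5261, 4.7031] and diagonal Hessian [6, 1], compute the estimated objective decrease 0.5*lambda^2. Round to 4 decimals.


Step 1: H is diagonal, so H^(-1) * g = [1.0877, 4.7031].
Step 2: g^T H^(-1) g = sum_i g_i^2 / H_ii
  = (6.5261)^2/6 + (4.7031)^2/1
  = 7.0983 + 22.1191 = 29.2175
Step 3: Objective decrease = 0.5 * g^T H^(-1) g = 14.6087


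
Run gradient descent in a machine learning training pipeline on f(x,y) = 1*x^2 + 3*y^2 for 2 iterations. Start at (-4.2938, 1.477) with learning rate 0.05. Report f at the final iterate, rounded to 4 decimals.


Gradient descent on f(x,y) = 1*x^2 + 3*y^2.
Starting point: (-4.2938, 1.477), alpha = 0.05
Step 1: grad_x = 2*1*-4.2938 = -8.5876, grad_y = 2*3*1.477 = 8.862
  x_1 = -4.2938 - 0.05*-8.5876 = -3.8644
  y_1 = 1.477 - 0.05*8.862 = 1.0339
Step 2: grad_x = 2*1*-3.8644 = -7.7288, grad_y = 2*3*1.0339 = 6.2034
  x_2 = -3.8644 - 0.05*-7.7288 = -3.478
  y_2 = 1.0339 - 0.05*6.2034 = 0.7237
f(-3.478, 0.7237) = 1*(-3.478)^2 + 3*0.7237^2 = 13.6677


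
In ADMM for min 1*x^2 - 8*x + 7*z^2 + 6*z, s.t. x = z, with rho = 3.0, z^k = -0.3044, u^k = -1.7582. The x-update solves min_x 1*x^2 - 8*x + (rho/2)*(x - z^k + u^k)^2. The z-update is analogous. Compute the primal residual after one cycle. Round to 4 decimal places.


ADMM iteration with rho = 3.0, z^k = -0.3044, u^k = -1.7582
Step 1: x-update.
Minimize 1*x^2 - 8*x + (3.0/2)*(x + 0.3044 - 1.7582)^2
FOC: (2*1 + 3.0)*x = 8 + 3.0*(-0.3044 + 1.7582)
x^{k+1} = 2.4723
Step 2: z-update.
Minimize 7*z^2 + 6*z + (3.0/2)*(2.4723 - z - 1.7582)^2
FOC: (2*7 + 3.0)*z = -6 + 3.0*(2.4723 - 1.7582)
z^{k+1} = -0.2269
Step 3: u-update.
u^{k+1} = -1.7582 + 2.4723 + 0.2269 = 0.941
Step 4: Primal residual = |2.4723 + 0.2269| = 2.6992


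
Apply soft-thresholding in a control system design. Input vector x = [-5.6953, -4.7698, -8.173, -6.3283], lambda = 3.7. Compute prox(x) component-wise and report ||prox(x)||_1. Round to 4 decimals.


Soft-thresholding with lambda = 3.7:
prox(-5.6953) = sign(-5.6953)*max(|-5.6953| - 3.7, 0) = -1.9953
prox(-4.7698) = sign(-4.7698)*max(|-4.7698| - 3.7, 0) = -1.0698
prox(-8.173) = sign(-8.173)*max(|-8.173| - 3.7, 0) = -4.473
prox(-6.3283) = sign(-6.3283)*max(|-6.3283| - 3.7, 0) = -2.6283
prox(x) = [-1.9953, -1.0698, -4.473, -2.6283]
||prox(x)||_1 = 1.9953 + 1.0698 + 4.473 + 2.6283 = 10.1664


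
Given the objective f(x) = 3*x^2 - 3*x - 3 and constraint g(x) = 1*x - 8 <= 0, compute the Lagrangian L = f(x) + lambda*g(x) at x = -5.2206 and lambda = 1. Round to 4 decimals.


Step 1: Evaluate f(x).
f(-5.2206) = 3*(-5.2206)^2 - 3*(-5.2206) - 3 = 94.4258
Step 2: Evaluate g(x).
g(-5.2206) = 1*-5.2206 - 8 = -13.2206
Step 3: Compute Lagrangian.
L = 94.4258 + 1*-13.2206 = 81.2052


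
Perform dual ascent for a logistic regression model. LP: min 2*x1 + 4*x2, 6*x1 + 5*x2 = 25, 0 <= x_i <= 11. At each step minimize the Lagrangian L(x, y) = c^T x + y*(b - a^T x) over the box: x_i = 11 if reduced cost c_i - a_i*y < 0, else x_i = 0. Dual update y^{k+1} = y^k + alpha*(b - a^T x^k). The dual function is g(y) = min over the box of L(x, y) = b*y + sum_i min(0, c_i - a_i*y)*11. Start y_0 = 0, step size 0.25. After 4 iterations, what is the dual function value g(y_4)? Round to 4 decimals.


Dual ascent for LP: min 2*x1 + 4*x2, 6*x1 + 5*x2 = 25, 0 <= x_i <= 11
Step 1: y^k = 0.0, reduced costs: (2.0, 4.0)
  x^k = (0.0, 0.0), subgradient = b - a^T x = 25.0
  y^{k+1} = 0.0 + 0.25*25.0 = 6.25
Step 2: y^k = 6.25, reduced costs: (-35.5, -27.25)
  x^k = (11.0, 11.0), subgradient = b - a^T x = -96.0
  y^{k+1} = 6.25 + 0.25*-96.0 = -17.75
Step 3: y^k = -17.75, reduced costs: (108.5, 92.75)
  x^k = (0.0, 0.0), subgradient = b - a^T x = 25.0
  y^{k+1} = -17.75 + 0.25*25.0 = -11.5
Step 4: y^k = -11.5, reduced costs: (71.0, 61.5)
  x^k = (0.0, 0.0), subgradient = b - a^T x = 25.0
  y^{k+1} = -11.5 + 0.25*25.0 = -5.25
Dual objective at y_4 = -5.25: reduced costs (33.5, 30.25), box minimizer x = (0.0, 0.0)
g(y_4) = b*y + (c1 - a1*y)*x1 + (c2 - a2*y)*x2 = 25*(-5.25) + 33.5*0.0 + 30.25*0.0 = -131.25 + 0.0 + 0.0 = -131.25


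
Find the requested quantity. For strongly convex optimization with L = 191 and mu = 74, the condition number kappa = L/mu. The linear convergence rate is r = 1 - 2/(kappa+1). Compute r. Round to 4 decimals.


Step 1: Compute the condition number.
kappa = L/mu = 191/74 = 2.5811
Step 2: Compute the convergence rate.
r = 1 - 2/(kappa + 1) = 1 - 2*mu/(L + mu) = (L - mu)/(L + mu) = 117/265 = 0.4415


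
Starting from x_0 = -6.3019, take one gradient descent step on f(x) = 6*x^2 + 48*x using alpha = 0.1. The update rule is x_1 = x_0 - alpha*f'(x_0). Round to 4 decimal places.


We compute the gradient at x_0 and apply the update.
f'(x) = 12*x + 48
f'(-6.3019) = 12*-6.3019 + 48 = -27.6228
x_1 = -6.3019 - 0.1*-27.6228 = -3.5396


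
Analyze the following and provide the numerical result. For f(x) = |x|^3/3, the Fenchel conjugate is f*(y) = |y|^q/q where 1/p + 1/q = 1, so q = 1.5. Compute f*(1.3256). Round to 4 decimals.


The conjugate exponent q satisfies 1/p + 1/q = 1.
p = 3, so q = 3/(3 - 1) = 1.5
|y|^q = 1.3256^1.5 = 1.5262
f*(1.3256) = 1.5262 / 1.5 = 1.0175


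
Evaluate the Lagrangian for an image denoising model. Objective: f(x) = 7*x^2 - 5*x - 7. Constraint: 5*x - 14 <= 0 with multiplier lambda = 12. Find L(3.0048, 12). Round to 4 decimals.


Step 1: Evaluate f(x).
f(3.0048) = 7*3.0048^2 - 5*3.0048 - 7 = 41.1778
Step 2: Evaluate g(x).
g(3.0048) = 5*3.0048 - 14 = 1.024
Step 3: Compute Lagrangian.
L = 41.1778 + 12*1.024 = 53.4658


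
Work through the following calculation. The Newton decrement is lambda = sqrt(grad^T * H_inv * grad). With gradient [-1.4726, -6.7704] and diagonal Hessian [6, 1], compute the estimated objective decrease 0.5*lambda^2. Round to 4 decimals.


Step 1: H is diagonal, so H^(-1) * g = [-0.2454, -6.7704].
Step 2: g^T H^(-1) g = sum_i g_i^2 / H_ii
  = (-1.4726)^2/6 + (-6.7704)^2/1
  = 0.3614 + 45.8383 = 46.1997
Step 3: Objective decrease = 0.5 * g^T H^(-1) g = 23.0999


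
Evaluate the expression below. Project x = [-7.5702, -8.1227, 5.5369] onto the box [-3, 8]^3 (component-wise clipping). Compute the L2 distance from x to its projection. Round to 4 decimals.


Project each component onto [-3, 8].
clip(-7.5702) = -3.0, clip(-8.1227) = -3.0, clip(5.5369) = 5.5369
Projection = [-3.0, -3.0, 5.5369]
Squared diffs: [20.8867, 26.2421, 0.0]
Distance = sqrt(47.1288) = 6.865


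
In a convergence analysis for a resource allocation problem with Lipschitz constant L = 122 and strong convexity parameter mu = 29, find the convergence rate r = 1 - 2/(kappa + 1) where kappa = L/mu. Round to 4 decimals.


Step 1: Compute the condition number.
kappa = L/mu = 122/29 = 4.2069
Step 2: Compute the convergence rate.
r = 1 - 2/(kappa + 1) = 1 - 2*mu/(L + mu) = (L - mu)/(L + mu) = 93/151 = 0.6159


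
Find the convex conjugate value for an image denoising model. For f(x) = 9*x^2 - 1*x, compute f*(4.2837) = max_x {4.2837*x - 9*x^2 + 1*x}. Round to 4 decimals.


f*(y) = sup_x {y*x - a*x^2 - b*x} = sup_x {(y-b)*x - a*x^2}
FOC: (y - b) - 2a*x = 0 => x* = (y - b)/(2a)
x* = (4.2837 + 1)/(2*9) = 0.2935
f*(4.2837) = (y-b)^2/(4a) = (4.2837 + 1)^2/(4*9)
= 27.9175/36 = 0.7755


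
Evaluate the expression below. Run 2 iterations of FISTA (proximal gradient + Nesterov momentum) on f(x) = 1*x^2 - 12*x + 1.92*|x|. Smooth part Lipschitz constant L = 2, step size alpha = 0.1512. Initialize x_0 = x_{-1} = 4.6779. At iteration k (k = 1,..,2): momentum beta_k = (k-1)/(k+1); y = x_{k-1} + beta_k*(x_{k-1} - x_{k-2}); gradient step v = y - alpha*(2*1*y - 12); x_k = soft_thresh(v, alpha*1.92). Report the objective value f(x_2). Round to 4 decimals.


FISTA on f(x) = 1*x^2 - 12*x + 1.92*|x|
L = 2, alpha = 0.1512
Iteration 1: beta = 0.0, y = 4.6779 + 0.0*(4.6779 - 4.6779) = 4.6779
  grad(y) = -2.6442, v = y - alpha*grad = 5.0777
  prox(v) = soft_thresh(5.0777, 0.2903) = 4.7874
Iteration 2: beta = 0.3333, y = 4.7874 + 0.3333*(4.7874 - 4.6779) = 4.8239
  grad(y) = -2.3522, v = y - alpha*grad = 5.1796
  prox(v) = soft_thresh(5.1796, 0.2903) = 4.8892
f(x_2) = 1*4.8892^2 - 12*4.8892 + 1.92*|4.8892| = -25.3789


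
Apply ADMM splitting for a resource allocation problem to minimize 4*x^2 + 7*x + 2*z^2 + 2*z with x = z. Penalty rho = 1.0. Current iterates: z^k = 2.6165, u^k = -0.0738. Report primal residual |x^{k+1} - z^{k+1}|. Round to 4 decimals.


ADMM iteration with rho = 1.0, z^k = 2.6165, u^k = -0.0738
Step 1: x-update.
Minimize 4*x^2 + 7*x + (1.0/2)*(x - 2.6165 - 0.0738)^2
FOC: (2*4 + 1.0)*x = -7 + 1.0*(2.6165 + 0.0738)
x^{k+1} = -0.4789
Step 2: z-update.
Minimize 2*z^2 + 2*z + (1.0/2)*(-0.4789 - z - 0.0738)^2
FOC: (2*2 + 1.0)*z = -2 + 1.0*(-0.4789 - 0.0738)
z^{k+1} = -0.5105
Step 3: u-update.
u^{k+1} = -0.0738 - 0.4789 + 0.5105 = -0.0421
Step 4: Primal residual = |-0.4789 + 0.5105| = 0.0317


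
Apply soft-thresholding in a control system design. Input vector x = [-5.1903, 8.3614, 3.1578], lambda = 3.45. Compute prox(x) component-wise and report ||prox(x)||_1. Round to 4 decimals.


Soft-thresholding with lambda = 3.45:
prox(-5.1903) = sign(-5.1903)*max(|-5.1903| - 3.45, 0) = -1.7403
prox(8.3614) = sign(8.3614)*max(|8.3614| - 3.45, 0) = 4.9114
prox(3.1578) = sign(3.1578)*max(|3.1578| - 3.45, 0) = 0.0
prox(x) = [-1.7403, 4.9114, 0.0]
||prox(x)||_1 = 1.7403 + 4.9114 + 0.0 = 6.6517


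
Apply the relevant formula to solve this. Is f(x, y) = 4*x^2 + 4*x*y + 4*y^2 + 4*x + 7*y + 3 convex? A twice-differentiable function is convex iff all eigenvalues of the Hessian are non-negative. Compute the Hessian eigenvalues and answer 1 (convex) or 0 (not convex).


The Hessian of f(x,y) = 4*x^2 + 4*x*y + 4*y^2 + 4*x + 7*y + 3 is:
H = [[8, 4], [4, 8]]
Trace = 8 + 8 = 16
Determinant = 8*8 - (4)^2 = 48
Discriminant = (16)^2 - 4*48 = 64.0
Eigenvalues: lambda_1 = 4.0, lambda_2 = 12.0
The function is convex.

1


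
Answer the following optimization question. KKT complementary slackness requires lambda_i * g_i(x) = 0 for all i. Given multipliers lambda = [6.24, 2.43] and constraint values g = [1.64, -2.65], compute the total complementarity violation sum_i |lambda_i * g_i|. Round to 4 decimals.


KKT complementary slackness check:
lambda_1 * g_1 = 6.24 * 1.64 = 10.2336
lambda_2 * g_2 = 2.43 * -2.65 = -6.4395
Total violation = 10.2336 + 6.4395 = 16.6731


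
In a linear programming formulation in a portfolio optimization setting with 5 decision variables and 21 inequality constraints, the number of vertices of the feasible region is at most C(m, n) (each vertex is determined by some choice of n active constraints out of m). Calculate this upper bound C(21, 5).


Each vertex corresponds to some choice of n active constraints out of m, so the number of vertices is at most C(m, n) = m! / (n!(m-n)!).
m = 21, n = 5
Numerator: 21 * 20 * 19 * 18 * 17
Denominator: 5! = 120
C(21, 5) = 20349


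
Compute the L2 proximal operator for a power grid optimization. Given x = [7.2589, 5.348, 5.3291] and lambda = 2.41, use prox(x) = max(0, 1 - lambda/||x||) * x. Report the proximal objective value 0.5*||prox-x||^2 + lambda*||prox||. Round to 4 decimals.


Step 1: Compute ||x||.
||x|| = 10.4734
Step 2: Compute scaling factor.
scale = max(0, 1 - 2.41/10.4734) = 0.7699
Step 3: prox(x) = [5.5886, 4.1174, 4.1028]
||prox(x)|| = 8.0634
Step 4: Proximal objective.
0.5*||prox-x||^2 = 2.9041
lambda*||prox|| = 19.4328
Total = 22.3368


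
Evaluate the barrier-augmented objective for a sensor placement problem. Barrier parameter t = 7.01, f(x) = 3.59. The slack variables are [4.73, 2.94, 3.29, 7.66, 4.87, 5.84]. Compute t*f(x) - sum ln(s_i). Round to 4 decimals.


Step 1: Compute log-barrier.
ln values: [1.5539, 1.0784, 1.1909, 2.036, 1.5831, 1.7647]
phi = -(1.5539 + 1.0784 + 1.1909 + 2.036 + 1.5831 + 1.7647) = -9.2071
Step 2: Compute augmented objective.
t*f(x) = 7.01*3.59 = 25.1659
Total = 25.1659 - 9.2071 = 15.9588


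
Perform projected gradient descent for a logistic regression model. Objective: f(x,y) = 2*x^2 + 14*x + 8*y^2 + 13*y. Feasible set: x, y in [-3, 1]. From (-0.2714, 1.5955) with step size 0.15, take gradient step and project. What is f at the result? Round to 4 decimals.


Step 1: Compute gradient at (-0.2714, 1.5955).
grad_x = 2*2*-0.2714 + 14 = 12.9144
grad_y = 2*8*1.5955 + 13 = 38.528
Step 2: Gradient step.
x_raw = -0.2714 - 0.15*12.9144 = -2.2086
y_raw = 1.5955 - 0.15*38.528 = -4.1837
Step 3: Project onto [-3, 1].
x_proj = clip(-2.2086) = -2.2086
y_proj = clip(-4.1837) = -3.0
Step 4: Evaluate f.
f(-2.2086, -3.0) = 11.8356


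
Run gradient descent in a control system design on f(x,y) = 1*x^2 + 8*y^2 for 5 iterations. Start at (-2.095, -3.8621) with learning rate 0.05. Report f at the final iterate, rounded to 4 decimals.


Gradient descent on f(x,y) = 1*x^2 + 8*y^2.
Starting point: (-2.095, -3.8621), alpha = 0.05
Step 1: grad_x = 2*1*-2.095 = -4.19, grad_y = 2*8*-3.8621 = -61.7936
  x_1 = -2.095 - 0.05*-4.19 = -1.8855
  y_1 = -3.8621 - 0.05*-61.7936 = -0.7724
Step 2: grad_x = 2*1*-1.8855 = -3.771, grad_y = 2*8*-0.7724 = -12.3587
  x_2 = -1.8855 - 0.05*-3.771 = -1.697
  y_2 = -0.7724 - 0.05*-12.3587 = -0.1545
Step 3: grad_x = 2*1*-1.697 = -3.3939, grad_y = 2*8*-0.1545 = -2.4717
  x_3 = -1.697 - 0.05*-3.3939 = -1.5273
  y_3 = -0.1545 - 0.05*-2.4717 = -0.0309
Step 4: grad_x = 2*1*-1.5273 = -3.0545, grad_y = 2*8*-0.0309 = -0.4943
  x_4 = -1.5273 - 0.05*-3.0545 = -1.3745
  y_4 = -0.0309 - 0.05*-0.4943 = -0.0062
Step 5: grad_x = 2*1*-1.3745 = -2.7491, grad_y = 2*8*-0.0062 = -0.0989
  x_5 = -1.3745 - 0.05*-2.7491 = -1.2371
  y_5 = -0.0062 - 0.05*-0.0989 = -0.0012
f(-1.2371, -0.0012) = 1*(-1.2371)^2 + 8*(-0.0012)^2 = 1.5304


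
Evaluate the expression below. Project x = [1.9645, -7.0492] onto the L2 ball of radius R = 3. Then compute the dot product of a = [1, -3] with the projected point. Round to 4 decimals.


Step 1: Compute ||x|| (intermediates to 6 decimals).
||x|| = sqrt(1.9645^2 + (-7.0492)^2) = 7.317819
Step 2: Project.
Since ||x|| > R, scale = R/||x|| = 3/7.317819 = 0.409958, proj(x) = scale * x
proj(x) = [0.805362, -2.889876]
Step 3: Dot product.
a^T * proj(x) = 1*0.805362 - 3*(-2.889876) = 9.475


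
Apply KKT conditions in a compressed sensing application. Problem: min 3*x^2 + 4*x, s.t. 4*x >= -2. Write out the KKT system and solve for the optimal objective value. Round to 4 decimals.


Step 1: Try lambda = 0 (constraint inactive).
x_unc = -4/(2*3) = -0.6667
Check: 4*-0.6667 = -2.6668 < -2 -- violated!
Step 2: Constraint must be active: 4*x = -2
x* = -2/4 = -0.5
lambda = (2*3*(-0.5) + 4)/4 = 0.25
Step 3: Compute optimal value.
f(x*) = 3*(-0.5)^2 + 4*(-0.5) = -1.25


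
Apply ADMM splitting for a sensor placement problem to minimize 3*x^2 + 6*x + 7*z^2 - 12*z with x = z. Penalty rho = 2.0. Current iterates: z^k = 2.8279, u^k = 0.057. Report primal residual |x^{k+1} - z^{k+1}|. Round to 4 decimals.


ADMM iteration with rho = 2.0, z^k = 2.8279, u^k = 0.057
Step 1: x-update.
Minimize 3*x^2 + 6*x + (2.0/2)*(x - 2.8279 + 0.057)^2
FOC: (2*3 + 2.0)*x = -6 + 2.0*(2.8279 - 0.057)
x^{k+1} = -0.0573
Step 2: z-update.
Minimize 7*z^2 - 12*z + (2.0/2)*(-0.0573 - z + 0.057)^2
FOC: (2*7 + 2.0)*z = 12 + 2.0*(-0.0573 + 0.057)
z^{k+1} = 0.75
Step 3: u-update.
u^{k+1} = 0.057 - 0.0573 - 0.75 = -0.7502
Step 4: Primal residual = |-0.0573 - 0.75| = 0.8072


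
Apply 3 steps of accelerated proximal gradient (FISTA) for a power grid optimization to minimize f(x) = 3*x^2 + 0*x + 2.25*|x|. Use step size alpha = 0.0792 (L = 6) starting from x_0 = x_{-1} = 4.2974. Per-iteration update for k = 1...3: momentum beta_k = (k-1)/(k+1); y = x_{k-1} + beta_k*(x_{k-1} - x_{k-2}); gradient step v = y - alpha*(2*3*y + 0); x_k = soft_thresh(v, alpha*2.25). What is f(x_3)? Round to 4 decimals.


FISTA on f(x) = 3*x^2 + 0*x + 2.25*|x|
L = 6, alpha = 0.0792
Iteration 1: beta = 0.0, y = 4.2974 + 0.0*(4.2974 - 4.2974) = 4.2974
  grad(y) = 25.7844, v = y - alpha*grad = 2.2553
  prox(v) = soft_thresh(2.2553, 0.1782) = 2.0771
Iteration 2: beta = 0.3333, y = 2.0771 + 0.3333*(2.0771 - 4.2974) = 1.337
  grad(y) = 8.0218, v = y - alpha*grad = 0.7016
  prox(v) = soft_thresh(0.7016, 0.1782) = 0.5234
Iteration 3: beta = 0.5, y = 0.5234 + 0.5*(0.5234 - 2.0771) = -0.2534
  grad(y) = -1.5203, v = y - alpha*grad = -0.133
  prox(v) = soft_thresh(-0.133, 0.1782) = 0.0
f(x_3) = 3*0.0^2 + 0*0.0 + 2.25*|0.0| = 0.0


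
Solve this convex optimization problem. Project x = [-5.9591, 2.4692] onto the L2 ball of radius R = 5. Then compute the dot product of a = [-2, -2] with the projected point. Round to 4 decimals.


Step 1: Compute ||x|| (intermediates to 6 decimals).
||x|| = sqrt((-5.9591)^2 + 2.4692^2) = 6.450413
Step 2: Project.
Since ||x|| > R, scale = R/||x|| = 5/6.450413 = 0.775144, proj(x) = scale * x
proj(x) = [-4.619161, 1.913986]
Step 3: Dot product.
a^T * proj(x) = -2*(-4.619161) - 2*1.913986 = 5.4104


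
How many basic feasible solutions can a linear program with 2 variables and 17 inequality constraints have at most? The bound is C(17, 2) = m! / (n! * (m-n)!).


Each vertex corresponds to some choice of n active constraints out of m, so the number of vertices is at most C(m, n) = m! / (n!(m-n)!).
m = 17, n = 2
Numerator: 17 * 16
Denominator: 2! = 2
C(17, 2) = 136


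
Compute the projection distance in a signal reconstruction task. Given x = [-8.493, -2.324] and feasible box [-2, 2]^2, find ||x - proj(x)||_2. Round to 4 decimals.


Project each component onto [-2, 2].
clip(-8.493) = -2.0, clip(-2.324) = -2.0
Projection = [-2.0, -2.0]
Squared diffs: [42.159, 0.105]
Distance = sqrt(42.264) = 6.5011


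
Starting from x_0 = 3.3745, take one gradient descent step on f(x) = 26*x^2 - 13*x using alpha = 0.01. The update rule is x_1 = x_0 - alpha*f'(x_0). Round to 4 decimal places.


We compute the gradient at x_0 and apply the update.
f'(x) = 52*x - 13
f'(3.3745) = 52*3.3745 - 13 = 162.474
x_1 = 3.3745 - 0.01*162.474 = 1.7498


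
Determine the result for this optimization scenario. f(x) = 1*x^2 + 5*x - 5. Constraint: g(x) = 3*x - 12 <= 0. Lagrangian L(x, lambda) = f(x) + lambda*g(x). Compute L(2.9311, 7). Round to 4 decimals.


Step 1: Evaluate f(x).
f(2.9311) = 1*2.9311^2 + 5*2.9311 - 5 = 18.2468
Step 2: Evaluate g(x).
g(2.9311) = 3*2.9311 - 12 = -3.2067
Step 3: Compute Lagrangian.
L = 18.2468 + 7*-3.2067 = -4.2001


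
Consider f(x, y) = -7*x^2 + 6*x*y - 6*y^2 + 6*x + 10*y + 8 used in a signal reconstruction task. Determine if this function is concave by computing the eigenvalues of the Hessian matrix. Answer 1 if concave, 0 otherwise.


The Hessian of f(x,y) = -7*x^2 + 6*x*y - 6*y^2 + 6*x + 10*y + 8 is:
H = [[-14, 6], [6, -12]]
Trace = -14 - 12 = -26
Determinant = -14*-12 - (6)^2 = 132
Discriminant = (-26)^2 - 4*132 = 148.0
Eigenvalues: lambda_1 = -19.0828, lambda_2 = -6.9172
The function is concave.

1


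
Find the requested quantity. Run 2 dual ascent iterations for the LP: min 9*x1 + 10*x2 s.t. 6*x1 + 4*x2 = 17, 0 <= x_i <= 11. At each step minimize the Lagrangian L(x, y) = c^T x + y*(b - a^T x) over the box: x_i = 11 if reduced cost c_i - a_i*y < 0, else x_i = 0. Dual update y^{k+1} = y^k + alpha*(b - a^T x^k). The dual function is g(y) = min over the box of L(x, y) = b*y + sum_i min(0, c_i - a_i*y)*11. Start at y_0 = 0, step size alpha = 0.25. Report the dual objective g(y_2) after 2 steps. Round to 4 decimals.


Dual ascent for LP: min 9*x1 + 10*x2, 6*x1 + 4*x2 = 17, 0 <= x_i <= 11
Step 1: y^k = 0.0, reduced costs: (9.0, 10.0)
  x^k = (0.0, 0.0), subgradient = b - a^T x = 17.0
  y^{k+1} = 0.0 + 0.25*17.0 = 4.25
Step 2: y^k = 4.25, reduced costs: (-16.5, -7.0)
  x^k = (11.0, 11.0), subgradient = b - a^T x = -93.0
  y^{k+1} = 4.25 + 0.25*-93.0 = -19.0
Dual objective at y_2 = -19.0: reduced costs (123.0, 86.0), box minimizer x = (0.0, 0.0)
g(y_2) = b*y + (c1 - a1*y)*x1 + (c2 - a2*y)*x2 = 17*(-19.0) + 123.0*0.0 + 86.0*0.0 = -323.0 + 0.0 + 0.0 = -323.0


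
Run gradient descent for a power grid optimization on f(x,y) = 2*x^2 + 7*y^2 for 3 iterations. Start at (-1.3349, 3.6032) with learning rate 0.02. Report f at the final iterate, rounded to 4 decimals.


Gradient descent on f(x,y) = 2*x^2 + 7*y^2.
Starting point: (-1.3349, 3.6032), alpha = 0.02
Step 1: grad_x = 2*2*-1.3349 = -5.3396, grad_y = 2*7*3.6032 = 50.4448
  x_1 = -1.3349 - 0.02*-5.3396 = -1.2281
  y_1 = 3.6032 - 0.02*50.4448 = 2.5943
Step 2: grad_x = 2*2*-1.2281 = -4.9124, grad_y = 2*7*2.5943 = 36.3203
  x_2 = -1.2281 - 0.02*-4.9124 = -1.1299
  y_2 = 2.5943 - 0.02*36.3203 = 1.8679
Step 3: grad_x = 2*2*-1.1299 = -4.5194, grad_y = 2*7*1.8679 = 26.1506
  x_3 = -1.1299 - 0.02*-4.5194 = -1.0395
  y_3 = 1.8679 - 0.02*26.1506 = 1.3449
f(-1.0395, 1.3449) = 2*(-1.0395)^2 + 7*1.3449^2 = 14.822


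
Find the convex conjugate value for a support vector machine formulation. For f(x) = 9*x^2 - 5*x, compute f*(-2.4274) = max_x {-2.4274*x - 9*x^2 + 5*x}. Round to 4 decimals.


f*(y) = sup_x {y*x - a*x^2 - b*x} = sup_x {(y-b)*x - a*x^2}
FOC: (y - b) - 2a*x = 0 => x* = (y - b)/(2a)
x* = (-2.4274 + 5)/(2*9) = 0.1429
f*(-2.4274) = (y-b)^2/(4a) = (-2.4274 + 5)^2/(4*9)
= 6.6183/36 = 0.1838


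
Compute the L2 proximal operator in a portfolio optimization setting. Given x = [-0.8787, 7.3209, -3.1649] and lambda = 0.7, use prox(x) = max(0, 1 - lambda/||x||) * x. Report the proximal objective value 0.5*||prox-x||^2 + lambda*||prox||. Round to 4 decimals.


Step 1: Compute ||x||.
||x|| = 8.024
Step 2: Compute scaling factor.
scale = max(0, 1 - 0.7/8.024) = 0.9128
Step 3: prox(x) = [-0.802, 6.6822, -2.8888]
||prox(x)|| = 7.324
Step 4: Proximal objective.
0.5*||prox-x||^2 = 0.245
lambda*||prox|| = 5.1268
Total = 5.3718


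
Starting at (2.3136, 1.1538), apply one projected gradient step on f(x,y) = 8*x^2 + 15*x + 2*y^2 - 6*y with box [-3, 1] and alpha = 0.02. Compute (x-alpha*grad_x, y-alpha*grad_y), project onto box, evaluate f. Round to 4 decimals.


Step 1: Compute gradient at (2.3136, 1.1538).
grad_x = 2*8*2.3136 + 15 = 52.0176
grad_y = 2*2*1.1538 - 6 = -1.3848
Step 2: Gradient step.
x_raw = 2.3136 - 0.02*52.0176 = 1.2732
y_raw = 1.1538 - 0.02*-1.3848 = 1.1815
Step 3: Project onto [-3, 1].
x_proj = clip(1.2732) = 1.0
y_proj = clip(1.1815) = 1.0
Step 4: Evaluate f.
f(1.0, 1.0) = 19.0


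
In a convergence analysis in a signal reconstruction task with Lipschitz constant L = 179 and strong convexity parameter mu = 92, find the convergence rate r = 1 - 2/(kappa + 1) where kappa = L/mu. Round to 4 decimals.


Step 1: Compute the condition number.
kappa = L/mu = 179/92 = 1.9457
Step 2: Compute the convergence rate.
r = 1 - 2/(kappa + 1) = 1 - 2*mu/(L + mu) = (L - mu)/(L + mu) = 87/271 = 0.321


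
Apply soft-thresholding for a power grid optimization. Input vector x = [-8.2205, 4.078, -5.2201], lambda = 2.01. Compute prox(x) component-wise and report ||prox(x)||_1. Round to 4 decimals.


Soft-thresholding with lambda = 2.01:
prox(-8.2205) = sign(-8.2205)*max(|-8.2205| - 2.01, 0) = -6.2105
prox(4.078) = sign(4.078)*max(|4.078| - 2.01, 0) = 2.068
prox(-5.2201) = sign(-5.2201)*max(|-5.2201| - 2.01, 0) = -3.2101
prox(x) = [-6.2105, 2.068, -3.2101]
||prox(x)||_1 = 6.2105 + 2.068 + 3.2101 = 11.4886


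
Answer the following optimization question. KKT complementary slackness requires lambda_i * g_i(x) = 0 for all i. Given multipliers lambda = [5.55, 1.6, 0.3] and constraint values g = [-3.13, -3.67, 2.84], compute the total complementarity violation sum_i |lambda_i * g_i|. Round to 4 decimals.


KKT complementary slackness check:
lambda_1 * g_1 = 5.55 * -3.13 = -17.3715
lambda_2 * g_2 = 1.6 * -3.67 = -5.872
lambda_3 * g_3 = 0.3 * 2.84 = 0.852
Total violation = 17.3715 + 5.872 + 0.852 = 24.0955


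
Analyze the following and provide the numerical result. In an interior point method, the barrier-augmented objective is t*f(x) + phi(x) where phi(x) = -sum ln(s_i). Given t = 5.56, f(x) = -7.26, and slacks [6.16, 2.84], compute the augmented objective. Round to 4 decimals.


Step 1: Compute log-barrier.
ln values: [1.8181, 1.0438]
phi = -(1.8181 + 1.0438) = -2.8619
Step 2: Compute augmented objective.
t*f(x) = 5.56*-7.26 = -40.3656
Total = -40.3656 - 2.8619 = -43.2275


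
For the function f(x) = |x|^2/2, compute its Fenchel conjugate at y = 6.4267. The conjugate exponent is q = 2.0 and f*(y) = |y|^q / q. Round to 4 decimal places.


The conjugate exponent q satisfies 1/p + 1/q = 1.
p = 2, so q = 2/(2 - 1) = 2.0
|y|^q = 6.4267^2.0 = 41.3025
f*(6.4267) = 41.3025 / 2.0 = 20.6512


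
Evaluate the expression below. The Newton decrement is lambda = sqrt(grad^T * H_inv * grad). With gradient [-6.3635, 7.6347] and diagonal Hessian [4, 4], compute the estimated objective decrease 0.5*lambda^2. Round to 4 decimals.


Step 1: H is diagonal, so H^(-1) * g = [-1.5909, 1.9087].
Step 2: g^T H^(-1) g = sum_i g_i^2 / H_ii
  = (-6.3635)^2/4 + (7.6347)^2/4
  = 10.1235 + 14.5722 = 24.6957
Step 3: Objective decrease = 0.5 * g^T H^(-1) g = 12.3478


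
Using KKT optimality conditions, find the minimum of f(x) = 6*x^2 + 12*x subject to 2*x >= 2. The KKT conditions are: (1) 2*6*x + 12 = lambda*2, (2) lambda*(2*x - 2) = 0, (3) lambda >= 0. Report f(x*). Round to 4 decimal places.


Step 1: Try lambda = 0 (constraint inactive).
x_unc = -12/(2*6) = -1.0
Check: 2*-1.0 = -2.0 < 2 -- violated!
Step 2: Constraint must be active: 2*x = 2
x* = 2/2 = 1.0
lambda = (2*6*1.0 + 12)/2 = 12.0
Step 3: Compute optimal value.
f(x*) = 6*1.0^2 + 12*1.0 = 18.0


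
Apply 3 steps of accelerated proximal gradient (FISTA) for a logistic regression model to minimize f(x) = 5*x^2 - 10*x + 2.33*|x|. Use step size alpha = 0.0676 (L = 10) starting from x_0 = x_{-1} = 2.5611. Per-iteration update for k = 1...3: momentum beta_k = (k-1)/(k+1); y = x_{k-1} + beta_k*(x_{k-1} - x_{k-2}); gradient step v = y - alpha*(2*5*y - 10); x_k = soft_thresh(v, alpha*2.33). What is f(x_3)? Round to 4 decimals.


FISTA on f(x) = 5*x^2 - 10*x + 2.33*|x|
L = 10, alpha = 0.0676
Iteration 1: beta = 0.0, y = 2.5611 + 0.0*(2.5611 - 2.5611) = 2.5611
  grad(y) = 15.611, v = y - alpha*grad = 1.5058
  prox(v) = soft_thresh(1.5058, 0.1575) = 1.3483
Iteration 2: beta = 0.3333, y = 1.3483 + 0.3333*(1.3483 - 2.5611) = 0.944
  grad(y) = -0.5598, v = y - alpha*grad = 0.9819
  prox(v) = soft_thresh(0.9819, 0.1575) = 0.8244
Iteration 3: beta = 0.5, y = 0.8244 + 0.5*(0.8244 - 1.3483) = 0.5624
  grad(y) = -4.3761, v = y - alpha*grad = 0.8582
  prox(v) = soft_thresh(0.8582, 0.1575) = 0.7007
f(x_3) = 5*0.7007^2 - 10*0.7007 + 2.33*|0.7007| = -2.9195


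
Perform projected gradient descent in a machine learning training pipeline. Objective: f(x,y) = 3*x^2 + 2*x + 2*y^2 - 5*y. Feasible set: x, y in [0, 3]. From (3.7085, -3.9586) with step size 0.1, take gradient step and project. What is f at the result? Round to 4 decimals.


Step 1: Compute gradient at (3.7085, -3.9586).
grad_x = 2*3*3.7085 + 2 = 24.251
grad_y = 2*2*-3.9586 - 5 = -20.8344
Step 2: Gradient step.
x_raw = 3.7085 - 0.1*24.251 = 1.2834
y_raw = -3.9586 - 0.1*-20.8344 = -1.8752
Step 3: Project onto [0, 3].
x_proj = clip(1.2834) = 1.2834
y_proj = clip(-1.8752) = 0.0
Step 4: Evaluate f.
f(1.2834, 0.0) = 7.5081


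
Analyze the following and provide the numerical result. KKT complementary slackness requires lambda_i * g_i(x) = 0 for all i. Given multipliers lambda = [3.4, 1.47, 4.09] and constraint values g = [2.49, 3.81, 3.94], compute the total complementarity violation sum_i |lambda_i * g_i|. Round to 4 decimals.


KKT complementary slackness check:
lambda_1 * g_1 = 3.4 * 2.49 = 8.466
lambda_2 * g_2 = 1.47 * 3.81 = 5.6007
lambda_3 * g_3 = 4.09 * 3.94 = 16.1146
Total violation = 8.466 + 5.6007 + 16.1146 = 30.1813


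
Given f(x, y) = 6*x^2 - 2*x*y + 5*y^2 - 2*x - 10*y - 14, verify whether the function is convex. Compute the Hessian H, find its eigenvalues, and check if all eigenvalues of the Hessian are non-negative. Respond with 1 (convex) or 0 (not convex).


The Hessian of f(x,y) = 6*x^2 - 2*x*y + 5*y^2 - 2*x - 10*y - 14 is:
H = [[12, -2], [-2, 10]]
Trace = 12 + 10 = 22
Determinant = 12*10 - (-2)^2 = 116
Discriminant = (22)^2 - 4*116 = 20.0
Eigenvalues: lambda_1 = 8.7639, lambda_2 = 13.2361
The function is convex.

1


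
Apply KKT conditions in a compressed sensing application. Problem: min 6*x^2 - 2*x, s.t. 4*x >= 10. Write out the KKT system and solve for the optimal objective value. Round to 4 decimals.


Step 1: Try lambda = 0 (constraint inactive).
x_unc = 2/(2*6) = 0.1667
Check: 4*0.1667 = 0.6668 < 10 -- violated!
Step 2: Constraint must be active: 4*x = 10
x* = 10/4 = 2.5
lambda = (2*6*2.5 - 2)/4 = 7.0
Step 3: Compute optimal value.
f(x*) = 6*2.5^2 - 2*2.5 = 32.5


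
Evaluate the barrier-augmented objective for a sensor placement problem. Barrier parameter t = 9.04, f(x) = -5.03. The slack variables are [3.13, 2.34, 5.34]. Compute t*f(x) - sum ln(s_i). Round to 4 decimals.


Step 1: Compute log-barrier.
ln values: [1.141, 0.8502, 1.6752]
phi = -(1.141 + 0.8502 + 1.6752) = -3.6664
Step 2: Compute augmented objective.
t*f(x) = 9.04*-5.03 = -45.4712
Total = -45.4712 - 3.6664 = -49.1376


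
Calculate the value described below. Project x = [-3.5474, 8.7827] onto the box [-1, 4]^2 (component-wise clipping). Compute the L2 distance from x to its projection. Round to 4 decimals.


Project each component onto [-1, 4].
clip(-3.5474) = -1.0, clip(8.7827) = 4.0
Projection = [-1.0, 4.0]
Squared diffs: [6.4892, 22.8742]
Distance = sqrt(29.3634) = 5.4188


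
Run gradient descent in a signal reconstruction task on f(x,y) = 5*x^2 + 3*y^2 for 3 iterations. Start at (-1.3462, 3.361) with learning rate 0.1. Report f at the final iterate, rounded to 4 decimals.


Gradient descent on f(x,y) = 5*x^2 + 3*y^2.
Starting point: (-1.3462, 3.361), alpha = 0.1
Step 1: grad_x = 2*5*-1.3462 = -13.462, grad_y = 2*3*3.361 = 20.166
  x_1 = -1.3462 - 0.1*-13.462 = 0.0
  y_1 = 3.361 - 0.1*20.166 = 1.3444
Step 2: grad_x = 2*5*0.0 = 0.0, grad_y = 2*3*1.3444 = 8.0664
  x_2 = 0.0 - 0.1*0.0 = 0.0
  y_2 = 1.3444 - 0.1*8.0664 = 0.5378
Step 3: grad_x = 2*5*0.0 = 0.0, grad_y = 2*3*0.5378 = 3.2266
  x_3 = 0.0 - 0.1*0.0 = 0.0
  y_3 = 0.5378 - 0.1*3.2266 = 0.2151
f(0.0, 0.2151) = 5*0.0^2 + 3*0.2151^2 = 0.1388


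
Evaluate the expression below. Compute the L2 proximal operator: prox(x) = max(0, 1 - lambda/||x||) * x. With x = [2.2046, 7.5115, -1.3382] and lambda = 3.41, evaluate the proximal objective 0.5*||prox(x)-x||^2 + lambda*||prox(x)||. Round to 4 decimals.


Step 1: Compute ||x||.
||x|| = 7.9419
Step 2: Compute scaling factor.
scale = max(0, 1 - 3.41/7.9419) = 0.5706
Step 3: prox(x) = [1.258, 4.2863, -0.7636]
||prox(x)|| = 4.5319
Step 4: Proximal objective.
0.5*||prox-x||^2 = 5.8141
lambda*||prox|| = 15.4538
Total = 21.2678


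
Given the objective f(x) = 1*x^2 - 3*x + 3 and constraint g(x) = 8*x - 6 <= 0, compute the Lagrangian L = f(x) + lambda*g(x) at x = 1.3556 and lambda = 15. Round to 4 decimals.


Step 1: Evaluate f(x).
f(1.3556) = 1*1.3556^2 - 3*1.3556 + 3 = 0.7709
Step 2: Evaluate g(x).
g(1.3556) = 8*1.3556 - 6 = 4.8448
Step 3: Compute Lagrangian.
L = 0.7709 + 15*4.8448 = 73.4429


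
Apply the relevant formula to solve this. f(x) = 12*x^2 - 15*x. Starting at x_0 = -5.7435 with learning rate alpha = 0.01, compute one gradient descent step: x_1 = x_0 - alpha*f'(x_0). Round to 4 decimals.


We compute the gradient at x_0 and apply the update.
f'(x) = 24*x - 15
f'(-5.7435) = 24*-5.7435 - 15 = -152.844
x_1 = -5.7435 - 0.01*-152.844 = -4.2151


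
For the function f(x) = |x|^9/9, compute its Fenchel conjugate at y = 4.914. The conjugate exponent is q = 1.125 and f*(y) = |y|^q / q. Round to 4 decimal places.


The conjugate exponent q satisfies 1/p + 1/q = 1.
p = 9, so q = 9/(9 - 1) = 1.125
|y|^q = 4.914^1.125 = 5.996
f*(4.914) = 5.996 / 1.125 = 5.3298


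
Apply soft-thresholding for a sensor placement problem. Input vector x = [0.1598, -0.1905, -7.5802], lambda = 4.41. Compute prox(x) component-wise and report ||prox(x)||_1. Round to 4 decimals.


Soft-thresholding with lambda = 4.41:
prox(0.1598) = sign(0.1598)*max(|0.1598| - 4.41, 0) = 0.0
prox(-0.1905) = sign(-0.1905)*max(|-0.1905| - 4.41, 0) = 0.0
prox(-7.5802) = sign(-7.5802)*max(|-7.5802| - 4.41, 0) = -3.1702
prox(x) = [0.0, 0.0, -3.1702]
||prox(x)||_1 = 0.0 + 0.0 + 3.1702 = 3.1702


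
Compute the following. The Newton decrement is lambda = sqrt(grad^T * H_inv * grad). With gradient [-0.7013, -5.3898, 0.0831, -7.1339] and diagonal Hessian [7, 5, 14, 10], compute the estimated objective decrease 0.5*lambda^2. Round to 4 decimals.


Step 1: H is diagonal, so H^(-1) * g = [-0.1002, -1.078, 0.0059, -0.7134].
Step 2: g^T H^(-1) g = sum_i g_i^2 / H_ii
  = (-0.7013)^2/7 + (-5.3898)^2/5 + (0.0831)^2/14 + (-7.1339)^2/10
  = 0.0703 + 5.81 + 0.0005 + 5.0893 = 10.97
Step 3: Objective decrease = 0.5 * g^T H^(-1) g = 5.485


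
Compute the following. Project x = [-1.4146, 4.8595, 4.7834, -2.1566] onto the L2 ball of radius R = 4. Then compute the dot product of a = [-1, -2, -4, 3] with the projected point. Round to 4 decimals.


Step 1: Compute ||x|| (intermediates to 6 decimals).
||x|| = sqrt((-1.4146)^2 + 4.8595^2 + 4.7834^2 + (-2.1566)^2) = 7.290245
Step 2: Project.
Since ||x|| > R, scale = R/||x|| = 4/7.290245 = 0.548678, proj(x) = scale * x
proj(x) = [-0.77616, 2.666301, 2.624546, -1.183279]
Step 3: Dot product.
a^T * proj(x) = -1*(-0.77616) - 2*2.666301 - 4*2.624546 + 3*(-1.183279) = -18.6045


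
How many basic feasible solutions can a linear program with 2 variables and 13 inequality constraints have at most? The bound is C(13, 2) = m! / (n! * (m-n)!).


Each vertex corresponds to some choice of n active constraints out of m, so the number of vertices is at most C(m, n) = m! / (n!(m-n)!).
m = 13, n = 2
Numerator: 13 * 12
Denominator: 2! = 2
C(13, 2) = 78


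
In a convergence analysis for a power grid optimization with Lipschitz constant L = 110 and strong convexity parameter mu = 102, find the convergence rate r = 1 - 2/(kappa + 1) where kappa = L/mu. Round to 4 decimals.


Step 1: Compute the condition number.
kappa = L/mu = 110/102 = 1.0784
Step 2: Compute the convergence rate.
r = 1 - 2/(kappa + 1) = 1 - 2*mu/(L + mu) = (L - mu)/(L + mu) = 8/212 = 0.0377


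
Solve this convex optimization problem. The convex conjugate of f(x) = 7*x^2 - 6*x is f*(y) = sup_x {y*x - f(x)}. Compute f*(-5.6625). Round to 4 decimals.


f*(y) = sup_x {y*x - a*x^2 - b*x} = sup_x {(y-b)*x - a*x^2}
FOC: (y - b) - 2a*x = 0 => x* = (y - b)/(2a)
x* = (-5.6625 + 6)/(2*7) = 0.0241
f*(-5.6625) = (y-b)^2/(4a) = (-5.6625 + 6)^2/(4*7)
= 0.1139/28 = 0.0041


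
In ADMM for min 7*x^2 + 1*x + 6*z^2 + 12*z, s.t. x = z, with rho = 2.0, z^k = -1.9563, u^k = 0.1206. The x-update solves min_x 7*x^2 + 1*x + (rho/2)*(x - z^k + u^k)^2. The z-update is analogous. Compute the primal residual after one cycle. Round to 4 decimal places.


ADMM iteration with rho = 2.0, z^k = -1.9563, u^k = 0.1206
Step 1: x-update.
Minimize 7*x^2 + 1*x + (2.0/2)*(x + 1.9563 + 0.1206)^2
FOC: (2*7 + 2.0)*x = -1 + 2.0*(-1.9563 - 0.1206)
x^{k+1} = -0.3221
Step 2: z-update.
Minimize 6*z^2 + 12*z + (2.0/2)*(-0.3221 - z + 0.1206)^2
FOC: (2*6 + 2.0)*z = -12 + 2.0*(-0.3221 + 0.1206)
z^{k+1} = -0.8859
Step 3: u-update.
u^{k+1} = 0.1206 - 0.3221 + 0.8859 = 0.6844
Step 4: Primal residual = |-0.3221 + 0.8859| = 0.5638


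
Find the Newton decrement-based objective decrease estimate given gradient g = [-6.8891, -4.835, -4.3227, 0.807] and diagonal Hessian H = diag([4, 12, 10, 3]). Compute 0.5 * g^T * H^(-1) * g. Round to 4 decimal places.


Step 1: H is diagonal, so H^(-1) * g = [-1.7223, -0.4029, -0.4323, 0.269].
Step 2: g^T H^(-1) g = sum_i g_i^2 / H_ii
  = (-6.8891)^2/4 + (-4.835)^2/12 + (-4.3227)^2/10 + (0.807)^2/3
  = 11.8649 + 1.9481 + 1.8686 + 0.2171 = 15.8987
Step 3: Objective decrease = 0.5 * g^T H^(-1) g = 7.9493


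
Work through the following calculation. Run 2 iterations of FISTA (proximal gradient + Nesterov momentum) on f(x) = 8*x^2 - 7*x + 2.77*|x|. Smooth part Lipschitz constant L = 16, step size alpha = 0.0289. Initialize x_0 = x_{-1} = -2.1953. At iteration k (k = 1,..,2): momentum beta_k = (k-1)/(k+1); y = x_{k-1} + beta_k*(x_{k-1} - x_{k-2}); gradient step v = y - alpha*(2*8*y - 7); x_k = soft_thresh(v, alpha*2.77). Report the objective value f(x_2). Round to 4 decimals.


FISTA on f(x) = 8*x^2 - 7*x + 2.77*|x|
L = 16, alpha = 0.0289
Iteration 1: beta = 0.0, y = -2.1953 + 0.0*(-2.1953 + 2.1953) = -2.1953
  grad(y) = -42.1248, v = y - alpha*grad = -0.9779
  prox(v) = soft_thresh(-0.9779, 0.0801) = -0.8978
Iteration 2: beta = 0.3333, y = -0.8978 + 0.3333*(-0.8978 + 2.1953) = -0.4654
  grad(y) = -14.4457, v = y - alpha*grad = -0.0479
  prox(v) = soft_thresh(-0.0479, 0.0801) = 0.0
f(x_2) = 8*0.0^2 - 7*0.0 + 2.77*|0.0| = 0.0


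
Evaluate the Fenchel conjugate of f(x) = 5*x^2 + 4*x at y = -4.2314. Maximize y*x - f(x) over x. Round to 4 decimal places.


f*(y) = sup_x {y*x - a*x^2 - b*x} = sup_x {(y-b)*x - a*x^2}
FOC: (y - b) - 2a*x = 0 => x* = (y - b)/(2a)
x* = (-4.2314 - 4)/(2*5) = -0.8231
f*(-4.2314) = (y-b)^2/(4a) = (-4.2314 - 4)^2/(4*5)
= 67.7559/20 = 3.3878


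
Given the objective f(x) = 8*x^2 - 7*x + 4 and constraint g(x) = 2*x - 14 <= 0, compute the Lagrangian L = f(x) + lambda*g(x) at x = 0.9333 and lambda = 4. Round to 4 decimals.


Step 1: Evaluate f(x).
f(0.9333) = 8*0.9333^2 - 7*0.9333 + 4 = 4.4353
Step 2: Evaluate g(x).
g(0.9333) = 2*0.9333 - 14 = -12.1334
Step 3: Compute Lagrangian.
L = 4.4353 + 4*-12.1334 = -44.0983


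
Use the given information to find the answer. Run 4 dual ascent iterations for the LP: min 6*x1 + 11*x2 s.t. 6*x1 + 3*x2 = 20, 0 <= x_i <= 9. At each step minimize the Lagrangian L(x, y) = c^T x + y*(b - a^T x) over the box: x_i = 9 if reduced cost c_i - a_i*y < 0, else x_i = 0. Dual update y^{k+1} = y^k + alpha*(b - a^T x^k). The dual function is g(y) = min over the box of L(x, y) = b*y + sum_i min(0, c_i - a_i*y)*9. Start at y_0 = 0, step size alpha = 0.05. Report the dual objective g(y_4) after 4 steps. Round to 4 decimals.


Dual ascent for LP: min 6*x1 + 11*x2, 6*x1 + 3*x2 = 20, 0 <= x_i <= 9
Step 1: y^k = 0.0, reduced costs: (6.0, 11.0)
  x^k = (0.0, 0.0), subgradient = b - a^T x = 20.0
  y^{k+1} = 0.0 + 0.05*20.0 = 1.0
Step 2: y^k = 1.0, reduced costs: (0.0, 8.0)
  x^k = (0.0, 0.0), subgradient = b - a^T x = 20.0
  y^{k+1} = 1.0 + 0.05*20.0 = 2.0
Step 3: y^k = 2.0, reduced costs: (-6.0, 5.0)
  x^k = (9.0, 0.0), subgradient = b - a^T x = -34.0
  y^{k+1} = 2.0 + 0.05*-34.0 = 0.3
Step 4: y^k = 0.3, reduced costs: (4.2, 10.1)
  x^k = (0.0, 0.0), subgradient = b - a^T x = 20.0
  y^{k+1} = 0.3 + 0.05*20.0 = 1.3
Dual objective at y_4 = 1.3: reduced costs (-1.8, 7.1), box minimizer x = (9.0, 0.0)
g(y_4) = b*y + (c1 - a1*y)*x1 + (c2 - a2*y)*x2 = 20*1.3 + (-1.8)*9.0 + 7.1*0.0 = 26.0 - 16.2 + 0.0 = 9.8
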